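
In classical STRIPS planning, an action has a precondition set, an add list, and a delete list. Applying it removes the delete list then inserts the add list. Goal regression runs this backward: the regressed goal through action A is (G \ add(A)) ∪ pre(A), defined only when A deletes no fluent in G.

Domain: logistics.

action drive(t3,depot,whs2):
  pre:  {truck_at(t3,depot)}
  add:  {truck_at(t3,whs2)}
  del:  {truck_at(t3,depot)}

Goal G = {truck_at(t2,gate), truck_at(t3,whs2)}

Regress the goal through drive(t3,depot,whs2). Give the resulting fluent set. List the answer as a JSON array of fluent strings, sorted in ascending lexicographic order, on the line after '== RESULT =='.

Regress:
  G ∩ del = {}  (empty — regression defined)
  G \ add = {truck_at(t2,gate), truck_at(t3,whs2)} \ {truck_at(t3,whs2)} = {truck_at(t2,gate)}
  ∪ pre   = {truck_at(t2,gate)} ∪ {truck_at(t3,depot)}
          = {truck_at(t2,gate), truck_at(t3,depot)}

== RESULT ==
["truck_at(t2,gate)", "truck_at(t3,depot)"]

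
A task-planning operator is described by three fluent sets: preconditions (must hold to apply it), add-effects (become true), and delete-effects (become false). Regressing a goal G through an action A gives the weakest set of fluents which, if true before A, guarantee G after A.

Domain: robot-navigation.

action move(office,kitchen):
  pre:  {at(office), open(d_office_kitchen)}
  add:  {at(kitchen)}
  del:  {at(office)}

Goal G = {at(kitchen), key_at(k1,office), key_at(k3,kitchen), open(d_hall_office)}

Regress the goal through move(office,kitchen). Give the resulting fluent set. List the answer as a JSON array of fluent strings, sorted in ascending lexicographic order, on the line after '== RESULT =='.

Regress:
  G ∩ del = {}  (empty — regression defined)
  G \ add = {at(kitchen), key_at(k1,office), key_at(k3,kitchen), open(d_hall_office)} \ {at(kitchen)} = {key_at(k1,office), key_at(k3,kitchen), open(d_hall_office)}
  ∪ pre   = {key_at(k1,office), key_at(k3,kitchen), open(d_hall_office)} ∪ {at(office), open(d_office_kitchen)}
          = {at(office), key_at(k1,office), key_at(k3,kitchen), open(d_hall_office), open(d_office_kitchen)}

== RESULT ==
["at(office)", "key_at(k1,office)", "key_at(k3,kitchen)", "open(d_hall_office)", "open(d_office_kitchen)"]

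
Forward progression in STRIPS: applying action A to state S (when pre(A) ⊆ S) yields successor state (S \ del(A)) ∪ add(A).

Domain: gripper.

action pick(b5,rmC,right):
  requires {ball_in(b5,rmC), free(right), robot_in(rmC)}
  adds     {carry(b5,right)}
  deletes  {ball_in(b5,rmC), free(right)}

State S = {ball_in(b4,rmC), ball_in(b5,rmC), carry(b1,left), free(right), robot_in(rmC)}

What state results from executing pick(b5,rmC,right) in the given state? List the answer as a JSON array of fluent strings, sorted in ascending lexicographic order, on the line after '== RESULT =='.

Compute (S \ del) ∪ add:
  pre ⊆ S: {ball_in(b5,rmC), free(right), robot_in(rmC)} ⊆ S  — applicable
  S \ del = {ball_in(b4,rmC), carry(b1,left), robot_in(rmC)}
  ∪ add   = {ball_in(b4,rmC), carry(b1,left), carry(b5,right), robot_in(rmC)}

== RESULT ==
["ball_in(b4,rmC)", "carry(b1,left)", "carry(b5,right)", "robot_in(rmC)"]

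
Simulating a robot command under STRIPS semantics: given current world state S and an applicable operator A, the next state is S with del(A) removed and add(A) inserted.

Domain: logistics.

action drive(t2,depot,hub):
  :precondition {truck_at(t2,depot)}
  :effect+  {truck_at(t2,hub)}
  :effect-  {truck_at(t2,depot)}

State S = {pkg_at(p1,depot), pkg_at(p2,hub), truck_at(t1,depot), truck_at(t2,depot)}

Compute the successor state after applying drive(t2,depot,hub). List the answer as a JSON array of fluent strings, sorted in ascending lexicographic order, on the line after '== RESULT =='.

Progress:
  pre ⊆ S: {truck_at(t2,depot)} ⊆ S  — applicable
  S \ del = {pkg_at(p1,depot), pkg_at(p2,hub), truck_at(t1,depot)}
  ∪ add   = {pkg_at(p1,depot), pkg_at(p2,hub), truck_at(t1,depot), truck_at(t2,hub)}

== RESULT ==
["pkg_at(p1,depot)", "pkg_at(p2,hub)", "truck_at(t1,depot)", "truck_at(t2,hub)"]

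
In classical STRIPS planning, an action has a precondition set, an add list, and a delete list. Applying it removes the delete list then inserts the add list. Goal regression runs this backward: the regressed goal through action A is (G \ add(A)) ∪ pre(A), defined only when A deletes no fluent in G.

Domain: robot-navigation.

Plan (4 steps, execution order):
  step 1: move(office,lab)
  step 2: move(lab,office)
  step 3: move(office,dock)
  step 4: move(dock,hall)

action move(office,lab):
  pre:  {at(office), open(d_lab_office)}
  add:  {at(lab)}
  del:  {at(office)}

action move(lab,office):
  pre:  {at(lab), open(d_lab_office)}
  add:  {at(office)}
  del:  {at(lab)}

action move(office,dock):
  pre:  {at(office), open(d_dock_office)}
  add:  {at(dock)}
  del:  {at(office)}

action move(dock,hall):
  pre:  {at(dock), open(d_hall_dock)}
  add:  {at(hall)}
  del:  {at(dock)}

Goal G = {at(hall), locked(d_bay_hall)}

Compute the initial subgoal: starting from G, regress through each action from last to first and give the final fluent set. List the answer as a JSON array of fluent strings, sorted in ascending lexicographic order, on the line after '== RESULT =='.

Work backward from the goal:
  through step 4 (move(dock,hall)): drop {at(hall)}, keep {locked(d_bay_hall)}, require {at(dock), open(d_hall_dock)}
    → {at(dock), locked(d_bay_hall), open(d_hall_dock)}
  through step 3 (move(office,dock)): drop {at(dock)}, keep {locked(d_bay_hall), open(d_hall_dock)}, require {at(office), open(d_dock_office)}
    → {at(office), locked(d_bay_hall), open(d_dock_office), open(d_hall_dock)}
  through step 2 (move(lab,office)): drop {at(office)}, keep {locked(d_bay_hall), open(d_dock_office), open(d_hall_dock)}, require {at(lab), open(d_lab_office)}
    → {at(lab), locked(d_bay_hall), open(d_dock_office), open(d_hall_dock), open(d_lab_office)}
  through step 1 (move(office,lab)): drop {at(lab)}, keep {locked(d_bay_hall), open(d_dock_office), open(d_hall_dock), open(d_lab_office)}, require {at(office), open(d_lab_office)}
    → {at(office), locked(d_bay_hall), open(d_dock_office), open(d_hall_dock), open(d_lab_office)}

== RESULT ==
["at(office)", "locked(d_bay_hall)", "open(d_dock_office)", "open(d_hall_dock)", "open(d_lab_office)"]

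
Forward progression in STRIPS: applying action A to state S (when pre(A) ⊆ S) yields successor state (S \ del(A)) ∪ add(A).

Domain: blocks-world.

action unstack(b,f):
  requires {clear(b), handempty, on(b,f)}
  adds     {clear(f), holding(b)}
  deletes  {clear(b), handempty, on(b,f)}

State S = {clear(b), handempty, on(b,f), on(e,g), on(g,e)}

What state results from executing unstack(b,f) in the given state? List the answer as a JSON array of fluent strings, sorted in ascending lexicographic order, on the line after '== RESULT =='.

Progress:
  pre ⊆ S: {clear(b), handempty, on(b,f)} ⊆ S  — applicable
  S \ del = {on(e,g), on(g,e)}
  ∪ add   = {clear(f), holding(b), on(e,g), on(g,e)}

== RESULT ==
["clear(f)", "holding(b)", "on(e,g)", "on(g,e)"]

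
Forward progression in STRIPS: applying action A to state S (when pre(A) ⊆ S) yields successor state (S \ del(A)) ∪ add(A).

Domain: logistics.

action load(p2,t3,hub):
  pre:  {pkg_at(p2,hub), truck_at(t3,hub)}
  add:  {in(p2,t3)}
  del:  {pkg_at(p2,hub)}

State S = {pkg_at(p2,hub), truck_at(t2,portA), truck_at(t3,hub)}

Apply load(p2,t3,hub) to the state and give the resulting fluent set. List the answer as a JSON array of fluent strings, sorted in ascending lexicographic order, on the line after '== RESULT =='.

Progress:
  pre ⊆ S: {pkg_at(p2,hub), truck_at(t3,hub)} ⊆ S  — applicable
  S \ del = {truck_at(t2,portA), truck_at(t3,hub)}
  ∪ add   = {in(p2,t3), truck_at(t2,portA), truck_at(t3,hub)}

== RESULT ==
["in(p2,t3)", "truck_at(t2,portA)", "truck_at(t3,hub)"]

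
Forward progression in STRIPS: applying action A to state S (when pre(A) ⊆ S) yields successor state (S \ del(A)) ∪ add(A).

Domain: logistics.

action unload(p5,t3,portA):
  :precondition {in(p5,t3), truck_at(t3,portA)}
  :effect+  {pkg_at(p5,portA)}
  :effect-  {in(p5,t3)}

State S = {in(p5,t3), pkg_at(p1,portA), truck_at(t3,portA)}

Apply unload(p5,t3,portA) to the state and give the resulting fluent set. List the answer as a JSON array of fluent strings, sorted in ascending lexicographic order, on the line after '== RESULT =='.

Compute (S \ del) ∪ add:
  pre ⊆ S: {in(p5,t3), truck_at(t3,portA)} ⊆ S  — applicable
  S \ del = {pkg_at(p1,portA), truck_at(t3,portA)}
  ∪ add   = {pkg_at(p1,portA), pkg_at(p5,portA), truck_at(t3,portA)}

== RESULT ==
["pkg_at(p1,portA)", "pkg_at(p5,portA)", "truck_at(t3,portA)"]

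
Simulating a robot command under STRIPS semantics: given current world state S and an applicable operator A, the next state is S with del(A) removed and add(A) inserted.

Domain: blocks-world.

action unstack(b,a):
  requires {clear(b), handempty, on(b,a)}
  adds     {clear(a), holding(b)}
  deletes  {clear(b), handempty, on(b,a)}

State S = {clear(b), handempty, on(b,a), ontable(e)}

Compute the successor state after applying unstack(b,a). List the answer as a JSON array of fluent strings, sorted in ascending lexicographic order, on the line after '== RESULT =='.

Progress:
  pre ⊆ S: {clear(b), handempty, on(b,a)} ⊆ S  — applicable
  S \ del = {ontable(e)}
  ∪ add   = {clear(a), holding(b), ontable(e)}

== RESULT ==
["clear(a)", "holding(b)", "ontable(e)"]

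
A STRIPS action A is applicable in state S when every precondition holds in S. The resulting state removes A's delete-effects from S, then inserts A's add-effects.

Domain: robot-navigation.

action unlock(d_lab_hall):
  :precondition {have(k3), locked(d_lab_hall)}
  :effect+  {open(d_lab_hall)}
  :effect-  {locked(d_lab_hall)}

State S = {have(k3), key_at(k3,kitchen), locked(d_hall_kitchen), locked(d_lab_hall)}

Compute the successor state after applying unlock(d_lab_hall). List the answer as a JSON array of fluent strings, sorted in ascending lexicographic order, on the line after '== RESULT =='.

Progress:
  pre ⊆ S: {have(k3), locked(d_lab_hall)} ⊆ S  — applicable
  S \ del = {have(k3), key_at(k3,kitchen), locked(d_hall_kitchen)}
  ∪ add   = {have(k3), key_at(k3,kitchen), locked(d_hall_kitchen), open(d_lab_hall)}

== RESULT ==
["have(k3)", "key_at(k3,kitchen)", "locked(d_hall_kitchen)", "open(d_lab_hall)"]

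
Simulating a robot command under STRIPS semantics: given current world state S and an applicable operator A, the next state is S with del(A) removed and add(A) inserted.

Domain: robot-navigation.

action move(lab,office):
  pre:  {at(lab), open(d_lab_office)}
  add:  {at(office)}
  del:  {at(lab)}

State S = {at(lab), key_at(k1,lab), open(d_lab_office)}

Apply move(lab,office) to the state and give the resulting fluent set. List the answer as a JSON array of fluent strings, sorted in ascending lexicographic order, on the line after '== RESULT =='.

Progress:
  pre ⊆ S: {at(lab), open(d_lab_office)} ⊆ S  — applicable
  S \ del = {key_at(k1,lab), open(d_lab_office)}
  ∪ add   = {at(office), key_at(k1,lab), open(d_lab_office)}

== RESULT ==
["at(office)", "key_at(k1,lab)", "open(d_lab_office)"]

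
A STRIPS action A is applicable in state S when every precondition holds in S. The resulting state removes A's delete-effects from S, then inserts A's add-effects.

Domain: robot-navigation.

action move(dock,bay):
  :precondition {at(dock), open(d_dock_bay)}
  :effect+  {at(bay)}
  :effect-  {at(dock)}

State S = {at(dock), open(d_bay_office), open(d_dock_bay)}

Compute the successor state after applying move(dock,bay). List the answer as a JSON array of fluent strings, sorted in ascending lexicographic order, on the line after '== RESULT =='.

Compute (S \ del) ∪ add:
  pre ⊆ S: {at(dock), open(d_dock_bay)} ⊆ S  — applicable
  S \ del = {open(d_bay_office), open(d_dock_bay)}
  ∪ add   = {at(bay), open(d_bay_office), open(d_dock_bay)}

== RESULT ==
["at(bay)", "open(d_bay_office)", "open(d_dock_bay)"]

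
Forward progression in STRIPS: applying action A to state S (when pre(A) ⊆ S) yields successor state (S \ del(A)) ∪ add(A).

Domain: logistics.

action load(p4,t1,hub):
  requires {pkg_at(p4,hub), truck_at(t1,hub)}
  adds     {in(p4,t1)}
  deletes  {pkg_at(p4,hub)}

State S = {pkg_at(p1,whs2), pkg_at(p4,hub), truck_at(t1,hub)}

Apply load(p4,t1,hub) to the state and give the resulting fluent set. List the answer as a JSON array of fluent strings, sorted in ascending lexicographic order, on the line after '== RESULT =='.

Progress:
  pre ⊆ S: {pkg_at(p4,hub), truck_at(t1,hub)} ⊆ S  — applicable
  S \ del = {pkg_at(p1,whs2), truck_at(t1,hub)}
  ∪ add   = {in(p4,t1), pkg_at(p1,whs2), truck_at(t1,hub)}

== RESULT ==
["in(p4,t1)", "pkg_at(p1,whs2)", "truck_at(t1,hub)"]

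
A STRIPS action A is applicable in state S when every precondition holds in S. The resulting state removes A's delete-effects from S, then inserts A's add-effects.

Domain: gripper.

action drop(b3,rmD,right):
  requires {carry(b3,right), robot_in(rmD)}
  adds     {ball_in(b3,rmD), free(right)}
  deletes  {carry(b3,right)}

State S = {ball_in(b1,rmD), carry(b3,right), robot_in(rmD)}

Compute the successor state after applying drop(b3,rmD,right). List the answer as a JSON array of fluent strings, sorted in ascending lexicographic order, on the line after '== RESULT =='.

Compute (S \ del) ∪ add:
  pre ⊆ S: {carry(b3,right), robot_in(rmD)} ⊆ S  — applicable
  S \ del = {ball_in(b1,rmD), robot_in(rmD)}
  ∪ add   = {ball_in(b1,rmD), ball_in(b3,rmD), free(right), robot_in(rmD)}

== RESULT ==
["ball_in(b1,rmD)", "ball_in(b3,rmD)", "free(right)", "robot_in(rmD)"]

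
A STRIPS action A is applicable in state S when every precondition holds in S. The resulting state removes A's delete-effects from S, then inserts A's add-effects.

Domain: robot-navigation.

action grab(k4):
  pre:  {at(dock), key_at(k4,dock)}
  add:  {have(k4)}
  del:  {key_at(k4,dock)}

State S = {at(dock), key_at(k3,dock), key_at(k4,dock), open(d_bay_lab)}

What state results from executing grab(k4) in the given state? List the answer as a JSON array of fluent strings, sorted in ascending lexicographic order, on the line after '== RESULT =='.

Compute (S \ del) ∪ add:
  pre ⊆ S: {at(dock), key_at(k4,dock)} ⊆ S  — applicable
  S \ del = {at(dock), key_at(k3,dock), open(d_bay_lab)}
  ∪ add   = {at(dock), have(k4), key_at(k3,dock), open(d_bay_lab)}

== RESULT ==
["at(dock)", "have(k4)", "key_at(k3,dock)", "open(d_bay_lab)"]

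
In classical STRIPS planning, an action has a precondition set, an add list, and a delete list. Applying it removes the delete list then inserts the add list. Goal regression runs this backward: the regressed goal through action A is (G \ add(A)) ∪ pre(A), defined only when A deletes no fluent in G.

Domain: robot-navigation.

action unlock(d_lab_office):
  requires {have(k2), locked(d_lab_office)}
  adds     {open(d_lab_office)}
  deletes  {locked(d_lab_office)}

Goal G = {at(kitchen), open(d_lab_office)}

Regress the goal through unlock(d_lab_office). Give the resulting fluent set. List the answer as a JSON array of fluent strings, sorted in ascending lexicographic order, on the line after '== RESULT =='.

Regress:
  G ∩ del = {}  (empty — regression defined)
  G \ add = {at(kitchen), open(d_lab_office)} \ {open(d_lab_office)} = {at(kitchen)}
  ∪ pre   = {at(kitchen)} ∪ {have(k2), locked(d_lab_office)}
          = {at(kitchen), have(k2), locked(d_lab_office)}

== RESULT ==
["at(kitchen)", "have(k2)", "locked(d_lab_office)"]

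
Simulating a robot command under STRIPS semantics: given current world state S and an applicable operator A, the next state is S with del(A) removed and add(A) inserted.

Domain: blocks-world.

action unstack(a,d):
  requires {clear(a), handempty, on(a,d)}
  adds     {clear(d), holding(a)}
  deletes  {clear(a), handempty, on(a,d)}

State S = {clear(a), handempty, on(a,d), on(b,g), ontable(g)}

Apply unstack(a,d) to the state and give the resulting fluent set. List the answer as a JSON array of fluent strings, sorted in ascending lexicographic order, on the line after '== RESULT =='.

Compute (S \ del) ∪ add:
  pre ⊆ S: {clear(a), handempty, on(a,d)} ⊆ S  — applicable
  S \ del = {on(b,g), ontable(g)}
  ∪ add   = {clear(d), holding(a), on(b,g), ontable(g)}

== RESULT ==
["clear(d)", "holding(a)", "on(b,g)", "ontable(g)"]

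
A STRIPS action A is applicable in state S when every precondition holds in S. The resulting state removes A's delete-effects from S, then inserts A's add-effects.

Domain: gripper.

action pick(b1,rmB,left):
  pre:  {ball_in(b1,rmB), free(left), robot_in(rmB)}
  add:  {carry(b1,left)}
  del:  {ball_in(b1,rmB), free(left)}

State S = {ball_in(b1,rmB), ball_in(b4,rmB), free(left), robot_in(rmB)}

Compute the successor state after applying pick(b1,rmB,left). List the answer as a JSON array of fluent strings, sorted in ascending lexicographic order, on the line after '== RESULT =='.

Progress:
  pre ⊆ S: {ball_in(b1,rmB), free(left), robot_in(rmB)} ⊆ S  — applicable
  S \ del = {ball_in(b4,rmB), robot_in(rmB)}
  ∪ add   = {ball_in(b4,rmB), carry(b1,left), robot_in(rmB)}

== RESULT ==
["ball_in(b4,rmB)", "carry(b1,left)", "robot_in(rmB)"]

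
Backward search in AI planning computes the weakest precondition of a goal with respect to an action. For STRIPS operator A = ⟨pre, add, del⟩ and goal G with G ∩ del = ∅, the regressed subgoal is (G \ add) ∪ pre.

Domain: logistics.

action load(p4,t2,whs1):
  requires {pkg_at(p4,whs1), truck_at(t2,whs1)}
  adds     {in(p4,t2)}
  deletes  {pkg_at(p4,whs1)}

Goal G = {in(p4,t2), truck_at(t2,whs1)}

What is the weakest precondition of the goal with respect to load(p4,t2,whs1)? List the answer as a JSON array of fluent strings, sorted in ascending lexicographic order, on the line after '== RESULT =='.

Regress:
  G ∩ del = {}  (empty — regression defined)
  G \ add = {in(p4,t2), truck_at(t2,whs1)} \ {in(p4,t2)} = {truck_at(t2,whs1)}
  ∪ pre   = {truck_at(t2,whs1)} ∪ {pkg_at(p4,whs1), truck_at(t2,whs1)}
          = {pkg_at(p4,whs1), truck_at(t2,whs1)}

== RESULT ==
["pkg_at(p4,whs1)", "truck_at(t2,whs1)"]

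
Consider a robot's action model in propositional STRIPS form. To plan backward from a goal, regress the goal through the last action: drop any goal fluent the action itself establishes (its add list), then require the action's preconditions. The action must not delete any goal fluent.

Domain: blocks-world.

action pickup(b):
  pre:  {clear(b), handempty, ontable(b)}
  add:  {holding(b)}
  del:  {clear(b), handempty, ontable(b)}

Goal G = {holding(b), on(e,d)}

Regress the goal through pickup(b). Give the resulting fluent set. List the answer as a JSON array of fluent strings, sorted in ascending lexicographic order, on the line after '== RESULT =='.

Regress:
  G ∩ del = {}  (empty — regression defined)
  G \ add = {holding(b), on(e,d)} \ {holding(b)} = {on(e,d)}
  ∪ pre   = {on(e,d)} ∪ {clear(b), handempty, ontable(b)}
          = {clear(b), handempty, on(e,d), ontable(b)}

== RESULT ==
["clear(b)", "handempty", "on(e,d)", "ontable(b)"]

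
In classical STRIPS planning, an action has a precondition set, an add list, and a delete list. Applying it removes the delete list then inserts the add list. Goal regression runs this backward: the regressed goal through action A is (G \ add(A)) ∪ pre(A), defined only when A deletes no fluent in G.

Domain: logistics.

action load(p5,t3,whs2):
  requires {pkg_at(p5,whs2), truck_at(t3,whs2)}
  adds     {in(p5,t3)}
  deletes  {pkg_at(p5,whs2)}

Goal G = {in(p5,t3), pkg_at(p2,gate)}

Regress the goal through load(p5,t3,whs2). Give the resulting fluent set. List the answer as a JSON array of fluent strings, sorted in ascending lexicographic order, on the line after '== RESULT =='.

Regress:
  G ∩ del = {}  (empty — regression defined)
  G \ add = {in(p5,t3), pkg_at(p2,gate)} \ {in(p5,t3)} = {pkg_at(p2,gate)}
  ∪ pre   = {pkg_at(p2,gate)} ∪ {pkg_at(p5,whs2), truck_at(t3,whs2)}
          = {pkg_at(p2,gate), pkg_at(p5,whs2), truck_at(t3,whs2)}

== RESULT ==
["pkg_at(p2,gate)", "pkg_at(p5,whs2)", "truck_at(t3,whs2)"]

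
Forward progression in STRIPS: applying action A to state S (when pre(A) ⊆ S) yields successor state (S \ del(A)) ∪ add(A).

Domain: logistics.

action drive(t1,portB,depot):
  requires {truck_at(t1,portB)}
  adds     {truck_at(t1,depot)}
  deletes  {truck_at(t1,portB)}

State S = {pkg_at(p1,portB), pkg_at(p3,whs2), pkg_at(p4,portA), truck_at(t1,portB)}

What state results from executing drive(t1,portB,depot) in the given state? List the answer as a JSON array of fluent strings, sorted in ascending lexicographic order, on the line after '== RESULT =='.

Progress:
  pre ⊆ S: {truck_at(t1,portB)} ⊆ S  — applicable
  S \ del = {pkg_at(p1,portB), pkg_at(p3,whs2), pkg_at(p4,portA)}
  ∪ add   = {pkg_at(p1,portB), pkg_at(p3,whs2), pkg_at(p4,portA), truck_at(t1,depot)}

== RESULT ==
["pkg_at(p1,portB)", "pkg_at(p3,whs2)", "pkg_at(p4,portA)", "truck_at(t1,depot)"]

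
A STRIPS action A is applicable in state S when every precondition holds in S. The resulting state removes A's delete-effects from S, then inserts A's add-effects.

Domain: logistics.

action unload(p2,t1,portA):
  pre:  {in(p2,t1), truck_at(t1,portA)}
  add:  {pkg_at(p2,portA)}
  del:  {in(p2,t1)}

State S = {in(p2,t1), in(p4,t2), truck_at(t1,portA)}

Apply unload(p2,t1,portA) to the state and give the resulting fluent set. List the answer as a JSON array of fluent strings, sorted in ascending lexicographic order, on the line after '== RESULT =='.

Compute (S \ del) ∪ add:
  pre ⊆ S: {in(p2,t1), truck_at(t1,portA)} ⊆ S  — applicable
  S \ del = {in(p4,t2), truck_at(t1,portA)}
  ∪ add   = {in(p4,t2), pkg_at(p2,portA), truck_at(t1,portA)}

== RESULT ==
["in(p4,t2)", "pkg_at(p2,portA)", "truck_at(t1,portA)"]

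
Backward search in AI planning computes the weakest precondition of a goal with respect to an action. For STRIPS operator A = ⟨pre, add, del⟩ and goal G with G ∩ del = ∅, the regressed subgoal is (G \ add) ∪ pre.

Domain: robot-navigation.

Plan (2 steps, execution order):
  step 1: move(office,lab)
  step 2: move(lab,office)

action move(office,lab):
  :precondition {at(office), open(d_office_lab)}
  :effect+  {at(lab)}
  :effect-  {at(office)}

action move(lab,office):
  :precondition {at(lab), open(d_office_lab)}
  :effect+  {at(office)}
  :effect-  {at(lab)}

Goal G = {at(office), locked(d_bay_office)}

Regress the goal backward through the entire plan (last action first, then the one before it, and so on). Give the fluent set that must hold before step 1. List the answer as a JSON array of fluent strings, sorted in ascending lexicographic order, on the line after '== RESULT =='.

Regress step by step:
  through step 2 (move(lab,office)): drop {at(office)}, keep {locked(d_bay_office)}, require {at(lab), open(d_office_lab)}
    → {at(lab), locked(d_bay_office), open(d_office_lab)}
  through step 1 (move(office,lab)): drop {at(lab)}, keep {locked(d_bay_office), open(d_office_lab)}, require {at(office), open(d_office_lab)}
    → {at(office), locked(d_bay_office), open(d_office_lab)}

== RESULT ==
["at(office)", "locked(d_bay_office)", "open(d_office_lab)"]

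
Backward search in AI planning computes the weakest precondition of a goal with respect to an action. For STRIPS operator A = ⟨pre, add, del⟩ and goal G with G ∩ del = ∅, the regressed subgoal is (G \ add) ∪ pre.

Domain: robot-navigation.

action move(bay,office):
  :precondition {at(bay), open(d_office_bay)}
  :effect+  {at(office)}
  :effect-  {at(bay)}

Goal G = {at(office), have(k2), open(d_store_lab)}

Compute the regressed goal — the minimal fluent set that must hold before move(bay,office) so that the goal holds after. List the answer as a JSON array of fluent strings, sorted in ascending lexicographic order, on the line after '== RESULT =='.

Compute (G \ add) ∪ pre:
  G ∩ del = {}  (empty — regression defined)
  G \ add = {at(office), have(k2), open(d_store_lab)} \ {at(office)} = {have(k2), open(d_store_lab)}
  ∪ pre   = {have(k2), open(d_store_lab)} ∪ {at(bay), open(d_office_bay)}
          = {at(bay), have(k2), open(d_office_bay), open(d_store_lab)}

== RESULT ==
["at(bay)", "have(k2)", "open(d_office_bay)", "open(d_store_lab)"]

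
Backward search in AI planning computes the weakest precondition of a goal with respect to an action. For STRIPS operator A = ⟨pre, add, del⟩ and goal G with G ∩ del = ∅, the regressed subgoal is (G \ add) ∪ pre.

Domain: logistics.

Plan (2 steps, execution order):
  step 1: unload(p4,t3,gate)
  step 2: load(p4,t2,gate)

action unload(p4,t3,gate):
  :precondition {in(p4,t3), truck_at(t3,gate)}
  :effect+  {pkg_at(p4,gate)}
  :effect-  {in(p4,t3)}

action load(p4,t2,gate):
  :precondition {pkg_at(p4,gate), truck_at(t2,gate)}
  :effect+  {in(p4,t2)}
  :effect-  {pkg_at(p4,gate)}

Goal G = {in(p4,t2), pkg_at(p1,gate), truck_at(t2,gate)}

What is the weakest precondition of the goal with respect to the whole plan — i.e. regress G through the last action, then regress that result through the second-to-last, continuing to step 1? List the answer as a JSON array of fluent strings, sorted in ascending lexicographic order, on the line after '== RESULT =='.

Regress step by step:
  through step 2 (load(p4,t2,gate)): drop {in(p4,t2)}, keep {pkg_at(p1,gate), truck_at(t2,gate)}, require {pkg_at(p4,gate), truck_at(t2,gate)}
    → {pkg_at(p1,gate), pkg_at(p4,gate), truck_at(t2,gate)}
  through step 1 (unload(p4,t3,gate)): drop {pkg_at(p4,gate)}, keep {pkg_at(p1,gate), truck_at(t2,gate)}, require {in(p4,t3), truck_at(t3,gate)}
    → {in(p4,t3), pkg_at(p1,gate), truck_at(t2,gate), truck_at(t3,gate)}

== RESULT ==
["in(p4,t3)", "pkg_at(p1,gate)", "truck_at(t2,gate)", "truck_at(t3,gate)"]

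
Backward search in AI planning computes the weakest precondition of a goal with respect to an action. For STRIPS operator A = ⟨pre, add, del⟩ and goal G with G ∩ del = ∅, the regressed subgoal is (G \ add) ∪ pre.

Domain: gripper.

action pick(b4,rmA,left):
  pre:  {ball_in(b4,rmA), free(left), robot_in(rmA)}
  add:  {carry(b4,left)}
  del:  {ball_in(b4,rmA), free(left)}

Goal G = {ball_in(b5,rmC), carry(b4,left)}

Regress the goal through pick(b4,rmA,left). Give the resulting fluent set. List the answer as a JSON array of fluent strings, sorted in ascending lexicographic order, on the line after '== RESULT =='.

Regress:
  G ∩ del = {}  (empty — regression defined)
  G \ add = {ball_in(b5,rmC), carry(b4,left)} \ {carry(b4,left)} = {ball_in(b5,rmC)}
  ∪ pre   = {ball_in(b5,rmC)} ∪ {ball_in(b4,rmA), free(left), robot_in(rmA)}
          = {ball_in(b4,rmA), ball_in(b5,rmC), free(left), robot_in(rmA)}

== RESULT ==
["ball_in(b4,rmA)", "ball_in(b5,rmC)", "free(left)", "robot_in(rmA)"]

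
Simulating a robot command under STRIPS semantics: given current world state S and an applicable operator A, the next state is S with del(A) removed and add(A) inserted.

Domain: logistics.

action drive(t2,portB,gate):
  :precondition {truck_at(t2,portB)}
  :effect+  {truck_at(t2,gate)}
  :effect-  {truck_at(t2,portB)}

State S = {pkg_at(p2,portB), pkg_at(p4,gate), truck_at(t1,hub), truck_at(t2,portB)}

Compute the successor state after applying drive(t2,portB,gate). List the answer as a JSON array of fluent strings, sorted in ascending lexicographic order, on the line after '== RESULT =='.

Compute (S \ del) ∪ add:
  pre ⊆ S: {truck_at(t2,portB)} ⊆ S  — applicable
  S \ del = {pkg_at(p2,portB), pkg_at(p4,gate), truck_at(t1,hub)}
  ∪ add   = {pkg_at(p2,portB), pkg_at(p4,gate), truck_at(t1,hub), truck_at(t2,gate)}

== RESULT ==
["pkg_at(p2,portB)", "pkg_at(p4,gate)", "truck_at(t1,hub)", "truck_at(t2,gate)"]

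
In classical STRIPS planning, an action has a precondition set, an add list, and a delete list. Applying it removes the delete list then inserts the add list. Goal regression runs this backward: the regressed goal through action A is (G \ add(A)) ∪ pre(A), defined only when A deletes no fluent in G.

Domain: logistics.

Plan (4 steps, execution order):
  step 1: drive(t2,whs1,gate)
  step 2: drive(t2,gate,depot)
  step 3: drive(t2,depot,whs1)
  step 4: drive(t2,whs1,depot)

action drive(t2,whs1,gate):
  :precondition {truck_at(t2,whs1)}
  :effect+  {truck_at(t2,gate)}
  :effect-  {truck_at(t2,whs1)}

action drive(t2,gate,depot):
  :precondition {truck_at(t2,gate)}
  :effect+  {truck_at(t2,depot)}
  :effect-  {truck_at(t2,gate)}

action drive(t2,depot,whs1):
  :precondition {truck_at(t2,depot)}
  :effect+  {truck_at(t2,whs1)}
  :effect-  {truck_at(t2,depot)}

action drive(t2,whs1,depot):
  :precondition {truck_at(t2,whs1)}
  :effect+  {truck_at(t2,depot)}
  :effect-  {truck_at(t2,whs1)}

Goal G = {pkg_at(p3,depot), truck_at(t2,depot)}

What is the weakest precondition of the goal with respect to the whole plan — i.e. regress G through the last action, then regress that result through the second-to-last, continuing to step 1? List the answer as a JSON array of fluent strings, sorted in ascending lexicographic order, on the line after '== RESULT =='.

Regress step by step:
  through step 4 (drive(t2,whs1,depot)): drop {truck_at(t2,depot)}, keep {pkg_at(p3,depot)}, require {truck_at(t2,whs1)}
    → {pkg_at(p3,depot), truck_at(t2,whs1)}
  through step 3 (drive(t2,depot,whs1)): drop {truck_at(t2,whs1)}, keep {pkg_at(p3,depot)}, require {truck_at(t2,depot)}
    → {pkg_at(p3,depot), truck_at(t2,depot)}
  through step 2 (drive(t2,gate,depot)): drop {truck_at(t2,depot)}, keep {pkg_at(p3,depot)}, require {truck_at(t2,gate)}
    → {pkg_at(p3,depot), truck_at(t2,gate)}
  through step 1 (drive(t2,whs1,gate)): drop {truck_at(t2,gate)}, keep {pkg_at(p3,depot)}, require {truck_at(t2,whs1)}
    → {pkg_at(p3,depot), truck_at(t2,whs1)}

== RESULT ==
["pkg_at(p3,depot)", "truck_at(t2,whs1)"]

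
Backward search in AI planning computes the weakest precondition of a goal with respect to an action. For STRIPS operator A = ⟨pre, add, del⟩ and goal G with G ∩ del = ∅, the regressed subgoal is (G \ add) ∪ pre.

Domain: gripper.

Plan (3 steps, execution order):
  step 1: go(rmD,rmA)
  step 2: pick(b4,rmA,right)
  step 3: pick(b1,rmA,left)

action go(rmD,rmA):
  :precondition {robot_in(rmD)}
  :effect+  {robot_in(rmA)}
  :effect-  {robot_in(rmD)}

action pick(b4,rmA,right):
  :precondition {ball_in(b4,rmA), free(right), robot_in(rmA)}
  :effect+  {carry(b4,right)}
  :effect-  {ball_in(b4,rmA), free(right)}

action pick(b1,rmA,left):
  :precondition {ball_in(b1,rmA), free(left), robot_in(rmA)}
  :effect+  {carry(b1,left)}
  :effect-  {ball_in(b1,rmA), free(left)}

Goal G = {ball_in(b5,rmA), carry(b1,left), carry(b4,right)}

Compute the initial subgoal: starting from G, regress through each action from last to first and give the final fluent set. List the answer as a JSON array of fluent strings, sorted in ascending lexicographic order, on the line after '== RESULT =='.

Regress step by step:
  through step 3 (pick(b1,rmA,left)): drop {carry(b1,left)}, keep {ball_in(b5,rmA), carry(b4,right)}, require {ball_in(b1,rmA), free(left), robot_in(rmA)}
    → {ball_in(b1,rmA), ball_in(b5,rmA), carry(b4,right), free(left), robot_in(rmA)}
  through step 2 (pick(b4,rmA,right)): drop {carry(b4,right)}, keep {ball_in(b1,rmA), ball_in(b5,rmA), free(left), robot_in(rmA)}, require {ball_in(b4,rmA), free(right), robot_in(rmA)}
    → {ball_in(b1,rmA), ball_in(b4,rmA), ball_in(b5,rmA), free(left), free(right), robot_in(rmA)}
  through step 1 (go(rmD,rmA)): drop {robot_in(rmA)}, keep {ball_in(b1,rmA), ball_in(b4,rmA), ball_in(b5,rmA), free(left), free(right)}, require {robot_in(rmD)}
    → {ball_in(b1,rmA), ball_in(b4,rmA), ball_in(b5,rmA), free(left), free(right), robot_in(rmD)}

== RESULT ==
["ball_in(b1,rmA)", "ball_in(b4,rmA)", "ball_in(b5,rmA)", "free(left)", "free(right)", "robot_in(rmD)"]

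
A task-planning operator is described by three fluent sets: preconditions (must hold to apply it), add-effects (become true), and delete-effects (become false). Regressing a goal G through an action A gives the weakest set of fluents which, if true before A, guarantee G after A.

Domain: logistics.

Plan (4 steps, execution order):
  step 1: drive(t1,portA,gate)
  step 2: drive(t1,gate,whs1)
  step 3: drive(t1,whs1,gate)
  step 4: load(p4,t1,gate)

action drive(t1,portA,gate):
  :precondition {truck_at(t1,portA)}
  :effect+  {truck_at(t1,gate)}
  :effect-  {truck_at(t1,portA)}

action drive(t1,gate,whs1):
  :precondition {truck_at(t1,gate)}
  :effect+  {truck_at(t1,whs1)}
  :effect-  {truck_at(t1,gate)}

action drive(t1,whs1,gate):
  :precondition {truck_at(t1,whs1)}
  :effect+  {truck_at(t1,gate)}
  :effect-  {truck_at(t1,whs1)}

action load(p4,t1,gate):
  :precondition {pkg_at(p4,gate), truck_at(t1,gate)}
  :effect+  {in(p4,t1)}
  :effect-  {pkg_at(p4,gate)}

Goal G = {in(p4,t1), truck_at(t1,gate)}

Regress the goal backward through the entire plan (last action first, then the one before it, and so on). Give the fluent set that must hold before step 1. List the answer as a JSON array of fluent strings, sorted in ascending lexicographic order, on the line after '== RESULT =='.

Regress step by step:
  through step 4 (load(p4,t1,gate)): drop {in(p4,t1)}, keep {truck_at(t1,gate)}, require {pkg_at(p4,gate), truck_at(t1,gate)}
    → {pkg_at(p4,gate), truck_at(t1,gate)}
  through step 3 (drive(t1,whs1,gate)): drop {truck_at(t1,gate)}, keep {pkg_at(p4,gate)}, require {truck_at(t1,whs1)}
    → {pkg_at(p4,gate), truck_at(t1,whs1)}
  through step 2 (drive(t1,gate,whs1)): drop {truck_at(t1,whs1)}, keep {pkg_at(p4,gate)}, require {truck_at(t1,gate)}
    → {pkg_at(p4,gate), truck_at(t1,gate)}
  through step 1 (drive(t1,portA,gate)): drop {truck_at(t1,gate)}, keep {pkg_at(p4,gate)}, require {truck_at(t1,portA)}
    → {pkg_at(p4,gate), truck_at(t1,portA)}

== RESULT ==
["pkg_at(p4,gate)", "truck_at(t1,portA)"]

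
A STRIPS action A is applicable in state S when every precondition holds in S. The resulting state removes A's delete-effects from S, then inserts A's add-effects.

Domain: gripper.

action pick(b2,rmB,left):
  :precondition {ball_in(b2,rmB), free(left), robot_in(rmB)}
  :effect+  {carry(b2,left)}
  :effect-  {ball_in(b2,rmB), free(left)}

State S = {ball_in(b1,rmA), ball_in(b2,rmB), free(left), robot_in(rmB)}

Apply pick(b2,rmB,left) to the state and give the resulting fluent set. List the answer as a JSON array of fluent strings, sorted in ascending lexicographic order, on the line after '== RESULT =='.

Compute (S \ del) ∪ add:
  pre ⊆ S: {ball_in(b2,rmB), free(left), robot_in(rmB)} ⊆ S  — applicable
  S \ del = {ball_in(b1,rmA), robot_in(rmB)}
  ∪ add   = {ball_in(b1,rmA), carry(b2,left), robot_in(rmB)}

== RESULT ==
["ball_in(b1,rmA)", "carry(b2,left)", "robot_in(rmB)"]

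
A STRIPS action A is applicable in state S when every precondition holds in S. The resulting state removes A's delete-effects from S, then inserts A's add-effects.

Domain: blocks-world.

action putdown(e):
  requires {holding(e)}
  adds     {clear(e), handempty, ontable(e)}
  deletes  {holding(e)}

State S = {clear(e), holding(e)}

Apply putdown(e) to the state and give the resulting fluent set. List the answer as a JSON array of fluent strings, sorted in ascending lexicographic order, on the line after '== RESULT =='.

Compute (S \ del) ∪ add:
  pre ⊆ S: {holding(e)} ⊆ S  — applicable
  S \ del = {clear(e)}
  ∪ add   = {clear(e), handempty, ontable(e)}

== RESULT ==
["clear(e)", "handempty", "ontable(e)"]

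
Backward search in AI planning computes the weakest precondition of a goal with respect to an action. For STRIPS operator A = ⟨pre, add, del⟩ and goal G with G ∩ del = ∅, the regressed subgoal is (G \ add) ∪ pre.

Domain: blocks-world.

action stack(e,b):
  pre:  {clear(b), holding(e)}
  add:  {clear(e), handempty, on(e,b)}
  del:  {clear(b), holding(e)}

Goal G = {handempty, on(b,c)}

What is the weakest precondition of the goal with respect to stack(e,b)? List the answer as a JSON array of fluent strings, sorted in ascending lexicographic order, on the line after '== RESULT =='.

Regress:
  G ∩ del = {}  (empty — regression defined)
  G \ add = {handempty, on(b,c)} \ {clear(e), handempty, on(e,b)} = {on(b,c)}
  ∪ pre   = {on(b,c)} ∪ {clear(b), holding(e)}
          = {clear(b), holding(e), on(b,c)}

== RESULT ==
["clear(b)", "holding(e)", "on(b,c)"]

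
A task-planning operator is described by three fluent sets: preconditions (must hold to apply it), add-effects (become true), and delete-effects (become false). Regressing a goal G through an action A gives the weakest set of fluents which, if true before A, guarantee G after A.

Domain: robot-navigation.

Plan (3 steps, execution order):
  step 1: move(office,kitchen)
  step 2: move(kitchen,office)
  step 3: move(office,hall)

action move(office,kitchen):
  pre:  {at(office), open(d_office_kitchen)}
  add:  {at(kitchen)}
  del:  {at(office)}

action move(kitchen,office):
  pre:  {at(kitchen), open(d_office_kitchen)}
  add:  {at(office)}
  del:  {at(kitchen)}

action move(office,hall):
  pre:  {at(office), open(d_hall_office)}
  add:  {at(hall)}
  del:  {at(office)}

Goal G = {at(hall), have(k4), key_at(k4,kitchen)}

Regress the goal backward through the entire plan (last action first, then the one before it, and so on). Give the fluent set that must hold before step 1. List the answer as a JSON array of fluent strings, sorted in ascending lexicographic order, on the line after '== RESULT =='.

Regress step by step:
  through step 3 (move(office,hall)): drop {at(hall)}, keep {have(k4), key_at(k4,kitchen)}, require {at(office), open(d_hall_office)}
    → {at(office), have(k4), key_at(k4,kitchen), open(d_hall_office)}
  through step 2 (move(kitchen,office)): drop {at(office)}, keep {have(k4), key_at(k4,kitchen), open(d_hall_office)}, require {at(kitchen), open(d_office_kitchen)}
    → {at(kitchen), have(k4), key_at(k4,kitchen), open(d_hall_office), open(d_office_kitchen)}
  through step 1 (move(office,kitchen)): drop {at(kitchen)}, keep {have(k4), key_at(k4,kitchen), open(d_hall_office), open(d_office_kitchen)}, require {at(office), open(d_office_kitchen)}
    → {at(office), have(k4), key_at(k4,kitchen), open(d_hall_office), open(d_office_kitchen)}

== RESULT ==
["at(office)", "have(k4)", "key_at(k4,kitchen)", "open(d_hall_office)", "open(d_office_kitchen)"]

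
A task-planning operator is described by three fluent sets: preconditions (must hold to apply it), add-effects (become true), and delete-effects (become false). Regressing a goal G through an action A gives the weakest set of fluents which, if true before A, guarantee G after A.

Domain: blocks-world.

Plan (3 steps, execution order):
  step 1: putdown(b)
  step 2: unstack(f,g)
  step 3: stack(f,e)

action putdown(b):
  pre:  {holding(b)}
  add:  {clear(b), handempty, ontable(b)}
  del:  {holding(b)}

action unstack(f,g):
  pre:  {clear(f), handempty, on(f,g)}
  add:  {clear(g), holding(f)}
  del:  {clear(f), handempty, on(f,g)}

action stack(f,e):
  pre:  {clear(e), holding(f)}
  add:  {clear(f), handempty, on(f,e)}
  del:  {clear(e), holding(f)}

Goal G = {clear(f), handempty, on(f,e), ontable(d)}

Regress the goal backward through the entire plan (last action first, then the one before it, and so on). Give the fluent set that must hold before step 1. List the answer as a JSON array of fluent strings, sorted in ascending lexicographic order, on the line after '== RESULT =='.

Work backward from the goal:
  through step 3 (stack(f,e)): drop {clear(f), handempty, on(f,e)}, keep {ontable(d)}, require {clear(e), holding(f)}
    → {clear(e), holding(f), ontable(d)}
  through step 2 (unstack(f,g)): drop {holding(f)}, keep {clear(e), ontable(d)}, require {clear(f), handempty, on(f,g)}
    → {clear(e), clear(f), handempty, on(f,g), ontable(d)}
  through step 1 (putdown(b)): drop {handempty}, keep {clear(e), clear(f), on(f,g), ontable(d)}, require {holding(b)}
    → {clear(e), clear(f), holding(b), on(f,g), ontable(d)}

== RESULT ==
["clear(e)", "clear(f)", "holding(b)", "on(f,g)", "ontable(d)"]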